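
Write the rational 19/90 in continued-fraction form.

Run the Euclidean algorithm on 19 and 90; the successive quotients are the partial quotients a_0, a_1, ... (each step inverts the fractional part left over by the previous one):
  19 = 0*90 + 19, so a_0 = 0.
  90 = 4*19 + 14, so a_1 = 4.
  19 = 1*14 + 5, so a_2 = 1.
  14 = 2*5 + 4, so a_3 = 2.
  5 = 1*4 + 1, so a_4 = 1.
  4 = 4*1 + 0, so a_5 = 4.
The remainder reaches 0 after 6 divisions, so the expansion has 6 partial quotients, read off in order.

[0; 4, 1, 2, 1, 4]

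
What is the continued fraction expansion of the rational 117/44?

Run the Euclidean algorithm on 117 and 44; the successive quotients are the partial quotients a_0, a_1, ... (each step inverts the fractional part left over by the previous one):
  117 = 2*44 + 29, so a_0 = 2.
  44 = 1*29 + 15, so a_1 = 1.
  29 = 1*15 + 14, so a_2 = 1.
  15 = 1*14 + 1, so a_3 = 1.
  14 = 14*1 + 0, so a_4 = 14.
The remainder reaches 0 after 5 divisions, so the expansion has 5 partial quotients, read off in order.

[2; 1, 1, 1, 14]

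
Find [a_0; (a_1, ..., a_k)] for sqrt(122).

[11; (22)]

Write x_i = (sqrt(122) + m_i)/d_i with (m_0, d_0) = (0, 1). a_0 = floor(sqrt(122)) = 11, since 11^2 = 121 <= 122 < 144 = 12^2.
Iterate m_{i+1} = d_i*a_i - m_i, d_{i+1} = (122 - m_{i+1}^2)/d_i, a_{i+1} = floor((a_0 + m_{i+1})/d_{i+1}):
  m_1 = 1*11 - 0 = 11, d_1 = (122 - 11^2)/1 = 1/1 = 1, a_1 = floor((11 + 11)/1) = 22.
  m_2 = 1*22 - 11 = 11, d_2 = (122 - 11^2)/1 = 1/1 = 1: (m_2, d_2) = (m_1, d_1) = (11, 1), so from here the quotient a_1 repeats; the period length is 1.
Hence the expansion of sqrt(122) is a_0 = 11 followed by the repeating block 22 (period 1).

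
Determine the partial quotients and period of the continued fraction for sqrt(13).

Write x_i = (sqrt(13) + m_i)/d_i with (m_0, d_0) = (0, 1). a_0 = floor(sqrt(13)) = 3, since 3^2 = 9 <= 13 < 16 = 4^2.
Iterate m_{i+1} = d_i*a_i - m_i, d_{i+1} = (13 - m_{i+1}^2)/d_i, a_{i+1} = floor((a_0 + m_{i+1})/d_{i+1}):
  m_1 = 1*3 - 0 = 3, d_1 = (13 - 3^2)/1 = 4/1 = 4, a_1 = floor((3 + 3)/4) = 1.
  m_2 = 4*1 - 3 = 1, d_2 = (13 - 1^2)/4 = 12/4 = 3, a_2 = floor((3 + 1)/3) = 1.
  m_3 = 3*1 - 1 = 2, d_3 = (13 - 2^2)/3 = 9/3 = 3, a_3 = floor((3 + 2)/3) = 1.
  m_4 = 3*1 - 2 = 1, d_4 = (13 - 1^2)/3 = 12/3 = 4, a_4 = floor((3 + 1)/4) = 1.
  m_5 = 4*1 - 1 = 3, d_5 = (13 - 3^2)/4 = 4/4 = 1, a_5 = floor((3 + 3)/1) = 6.
  m_6 = 1*6 - 3 = 3, d_6 = (13 - 3^2)/1 = 4/1 = 4: (m_6, d_6) = (m_1, d_1) = (3, 4), so from here the quotients repeat a_1, ..., a_5; the period length is 5.
Hence the expansion of sqrt(13) is a_0 = 3 followed by the repeating block 1, 1, 1, 1, 6 (period 5).

[3; (1, 1, 1, 1, 6)]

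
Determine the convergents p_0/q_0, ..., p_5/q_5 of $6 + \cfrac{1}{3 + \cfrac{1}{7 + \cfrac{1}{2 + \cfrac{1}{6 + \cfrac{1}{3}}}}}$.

Using the convergent recurrence p_i = a_i*p_{i-1} + p_{i-2}, q_i = a_i*q_{i-1} + q_{i-2} with p_{-2}=0, p_{-1}=1, q_{-2}=1, q_{-1}=0:
  i=0: a_0=6, p_0 = 6*1 + 0 = 6, q_0 = 6*0 + 1 = 1.
  i=1: a_1=3, p_1 = 3*6 + 1 = 19, q_1 = 3*1 + 0 = 3.
  i=2: a_2=7, p_2 = 7*19 + 6 = 139, q_2 = 7*3 + 1 = 22.
  i=3: a_3=2, p_3 = 2*139 + 19 = 297, q_3 = 2*22 + 3 = 47.
  i=4: a_4=6, p_4 = 6*297 + 139 = 1921, q_4 = 6*47 + 22 = 304.
  i=5: a_5=3, p_5 = 3*1921 + 297 = 6060, q_5 = 3*304 + 47 = 959.

6/1, 19/3, 139/22, 297/47, 1921/304, 6060/959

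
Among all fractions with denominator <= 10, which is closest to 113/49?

Expand x = 113/49 as a continued fraction with the Euclidean algorithm:
  113 = 2*49 + 15, so a_0 = 2.
  49 = 3*15 + 4, so a_1 = 3.
  15 = 3*4 + 3, so a_2 = 3.
  4 = 1*3 + 1, so a_3 = 1.
  3 = 3*1 + 0, so a_4 = 3.
so x = [2; 3, 3, 1, 3].
Convergents (p_i = a_i*p_{i-1} + p_{i-2}, q_i = a_i*q_{i-1} + q_{i-2} with p_{-2}=0, p_{-1}=1, q_{-2}=1, q_{-1}=0), until the denominator exceeds 10:
  i=0: a_0=2, p_0 = 2*1 + 0 = 2, q_0 = 2*0 + 1 = 1.
  i=1: a_1=3, p_1 = 3*2 + 1 = 7, q_1 = 3*1 + 0 = 3.
  i=2: a_2=3, p_2 = 3*7 + 2 = 23, q_2 = 3*3 + 1 = 10.
  i=3: a_3=1, p_3 = 1*23 + 7 = 30, q_3 = 1*10 + 3 = 13.
q_3 = 13 > 10, so the last convergent with denominator <= 10 is p_2/q_2 = 23/10.
The closest fraction with denominator <= 10 is either p_2/q_2 or the intermediate fraction (k*p_2 + p_1)/(k*q_2 + q_1) with the largest k >= 1 whose denominator stays <= 10; these approach x as k grows, and every other convergent or intermediate fraction in range is farther away.
Largest k: floor((10 - q_1)/q_2) = floor((10 - 3)/10) = 0.
Since k = 0, no intermediate fraction beyond p_2/q_2 has denominator <= 10, so the convergent 23/10 is the closest (its error is |113*10 - 23*49|/(49*10) = 3/490).

23/10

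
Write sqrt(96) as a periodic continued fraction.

Write x_i = (sqrt(96) + m_i)/d_i with (m_0, d_0) = (0, 1). a_0 = floor(sqrt(96)) = 9, since 9^2 = 81 <= 96 < 100 = 10^2.
Iterate m_{i+1} = d_i*a_i - m_i, d_{i+1} = (96 - m_{i+1}^2)/d_i, a_{i+1} = floor((a_0 + m_{i+1})/d_{i+1}):
  m_1 = 1*9 - 0 = 9, d_1 = (96 - 9^2)/1 = 15/1 = 15, a_1 = floor((9 + 9)/15) = 1.
  m_2 = 15*1 - 9 = 6, d_2 = (96 - 6^2)/15 = 60/15 = 4, a_2 = floor((9 + 6)/4) = 3.
  m_3 = 4*3 - 6 = 6, d_3 = (96 - 6^2)/4 = 60/4 = 15, a_3 = floor((9 + 6)/15) = 1.
  m_4 = 15*1 - 6 = 9, d_4 = (96 - 9^2)/15 = 15/15 = 1, a_4 = floor((9 + 9)/1) = 18.
  m_5 = 1*18 - 9 = 9, d_5 = (96 - 9^2)/1 = 15/1 = 15: (m_5, d_5) = (m_1, d_1) = (9, 15), so from here the quotients repeat a_1, ..., a_4; the period length is 4.
Hence the expansion of sqrt(96) is a_0 = 9 followed by the repeating block 1, 3, 1, 18 (period 4).

[9; (1, 3, 1, 18)]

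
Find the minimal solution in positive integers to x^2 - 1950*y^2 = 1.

(x, y) = (595349, 13482)

First expand sqrt(1950) as a continued fraction. With x_i = (sqrt(1950) + m_i)/d_i and (m_0, d_0) = (0, 1): a_0 = floor(sqrt(1950)) = 44, since 44^2 = 1936 <= 1950 < 2025 = 45^2.
Iterate m_{i+1} = d_i*a_i - m_i, d_{i+1} = (1950 - m_{i+1}^2)/d_i, a_{i+1} = floor((a_0 + m_{i+1})/d_{i+1}):
  m_1 = 1*44 - 0 = 44, d_1 = (1950 - 44^2)/1 = 14/1 = 14, a_1 = floor((44 + 44)/14) = 6.
  m_2 = 14*6 - 44 = 40, d_2 = (1950 - 40^2)/14 = 350/14 = 25, a_2 = floor((44 + 40)/25) = 3.
  m_3 = 25*3 - 40 = 35, d_3 = (1950 - 35^2)/25 = 725/25 = 29, a_3 = floor((44 + 35)/29) = 2.
  m_4 = 29*2 - 35 = 23, d_4 = (1950 - 23^2)/29 = 1421/29 = 49, a_4 = floor((44 + 23)/49) = 1.
  m_5 = 49*1 - 23 = 26, d_5 = (1950 - 26^2)/49 = 1274/49 = 26, a_5 = floor((44 + 26)/26) = 2.
  m_6 = 26*2 - 26 = 26, d_6 = (1950 - 26^2)/26 = 1274/26 = 49, a_6 = floor((44 + 26)/49) = 1.
  m_7 = 49*1 - 26 = 23, d_7 = (1950 - 23^2)/49 = 1421/49 = 29, a_7 = floor((44 + 23)/29) = 2.
  m_8 = 29*2 - 23 = 35, d_8 = (1950 - 35^2)/29 = 725/29 = 25, a_8 = floor((44 + 35)/25) = 3.
  m_9 = 25*3 - 35 = 40, d_9 = (1950 - 40^2)/25 = 350/25 = 14, a_9 = floor((44 + 40)/14) = 6.
  m_10 = 14*6 - 40 = 44, d_10 = (1950 - 44^2)/14 = 14/14 = 1, a_10 = floor((44 + 44)/1) = 88.
  m_11 = 1*88 - 44 = 44, d_11 = (1950 - 44^2)/1 = 14/1 = 14: (m_11, d_11) = (m_1, d_1) = (44, 14), so from here the quotients repeat a_1, ..., a_10; the period length is 10.
So sqrt(1950) = [44; (6, 3, 2, 1, 2, 1, 2, 3, 6, 88)] with period length k = 10.
k is even, so the fundamental solution of x^2 - 1950y^2 = 1 is (p_{k-1}, q_{k-1}) = (p_9, q_9); compute convergents through index 9.
Convergents (p_i = a_i*p_{i-1} + p_{i-2}, q_i = a_i*q_{i-1} + q_{i-2} with p_{-2}=0, p_{-1}=1, q_{-2}=1, q_{-1}=0):
  i=0: a_0=44, p_0 = 44*1 + 0 = 44, q_0 = 44*0 + 1 = 1.
  i=1: a_1=6, p_1 = 6*44 + 1 = 265, q_1 = 6*1 + 0 = 6.
  i=2: a_2=3, p_2 = 3*265 + 44 = 839, q_2 = 3*6 + 1 = 19.
  i=3: a_3=2, p_3 = 2*839 + 265 = 1943, q_3 = 2*19 + 6 = 44.
  i=4: a_4=1, p_4 = 1*1943 + 839 = 2782, q_4 = 1*44 + 19 = 63.
  i=5: a_5=2, p_5 = 2*2782 + 1943 = 7507, q_5 = 2*63 + 44 = 170.
  i=6: a_6=1, p_6 = 1*7507 + 2782 = 10289, q_6 = 1*170 + 63 = 233.
  i=7: a_7=2, p_7 = 2*10289 + 7507 = 28085, q_7 = 2*233 + 170 = 636.
  i=8: a_8=3, p_8 = 3*28085 + 10289 = 94544, q_8 = 3*636 + 233 = 2141.
  i=9: a_9=6, p_9 = 6*94544 + 28085 = 595349, q_9 = 6*2141 + 636 = 13482.
Check: 595349^2 - 1950*13482^2 = 354440431801 - 354440431800 = 1, so (x, y) = (595349, 13482) solves the equation, and by the theorem it is the least positive solution.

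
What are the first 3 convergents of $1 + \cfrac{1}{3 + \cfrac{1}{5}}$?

Using the convergent recurrence p_i = a_i*p_{i-1} + p_{i-2}, q_i = a_i*q_{i-1} + q_{i-2} with p_{-2}=0, p_{-1}=1, q_{-2}=1, q_{-1}=0:
  i=0: a_0=1, p_0 = 1*1 + 0 = 1, q_0 = 1*0 + 1 = 1.
  i=1: a_1=3, p_1 = 3*1 + 1 = 4, q_1 = 3*1 + 0 = 3.
  i=2: a_2=5, p_2 = 5*4 + 1 = 21, q_2 = 5*3 + 1 = 16.

1/1, 4/3, 21/16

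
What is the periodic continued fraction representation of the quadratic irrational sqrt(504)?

Write x_i = (sqrt(504) + m_i)/d_i with (m_0, d_0) = (0, 1). a_0 = floor(sqrt(504)) = 22, since 22^2 = 484 <= 504 < 529 = 23^2.
Iterate m_{i+1} = d_i*a_i - m_i, d_{i+1} = (504 - m_{i+1}^2)/d_i, a_{i+1} = floor((a_0 + m_{i+1})/d_{i+1}):
  m_1 = 1*22 - 0 = 22, d_1 = (504 - 22^2)/1 = 20/1 = 20, a_1 = floor((22 + 22)/20) = 2.
  m_2 = 20*2 - 22 = 18, d_2 = (504 - 18^2)/20 = 180/20 = 9, a_2 = floor((22 + 18)/9) = 4.
  m_3 = 9*4 - 18 = 18, d_3 = (504 - 18^2)/9 = 180/9 = 20, a_3 = floor((22 + 18)/20) = 2.
  m_4 = 20*2 - 18 = 22, d_4 = (504 - 22^2)/20 = 20/20 = 1, a_4 = floor((22 + 22)/1) = 44.
  m_5 = 1*44 - 22 = 22, d_5 = (504 - 22^2)/1 = 20/1 = 20: (m_5, d_5) = (m_1, d_1) = (22, 20), so from here the quotients repeat a_1, ..., a_4; the period length is 4.
Hence the expansion of sqrt(504) is a_0 = 22 followed by the repeating block 2, 4, 2, 44 (period 4).

[22; (2, 4, 2, 44)]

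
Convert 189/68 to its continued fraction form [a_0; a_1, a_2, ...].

Run the Euclidean algorithm on 189 and 68; the successive quotients are the partial quotients a_0, a_1, ... (each step inverts the fractional part left over by the previous one):
  189 = 2*68 + 53, so a_0 = 2.
  68 = 1*53 + 15, so a_1 = 1.
  53 = 3*15 + 8, so a_2 = 3.
  15 = 1*8 + 7, so a_3 = 1.
  8 = 1*7 + 1, so a_4 = 1.
  7 = 7*1 + 0, so a_5 = 7.
The remainder reaches 0 after 6 divisions, so the expansion has 6 partial quotients, read off in order.

[2; 1, 3, 1, 1, 7]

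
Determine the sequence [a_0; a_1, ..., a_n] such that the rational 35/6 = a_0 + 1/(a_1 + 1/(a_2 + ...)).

[5; 1, 5]

Run the Euclidean algorithm on 35 and 6; the successive quotients are the partial quotients a_0, a_1, ... (each step inverts the fractional part left over by the previous one):
  35 = 5*6 + 5, so a_0 = 5.
  6 = 1*5 + 1, so a_1 = 1.
  5 = 5*1 + 0, so a_2 = 5.
The remainder reaches 0 after 3 divisions, so the expansion has 3 partial quotients, read off in order.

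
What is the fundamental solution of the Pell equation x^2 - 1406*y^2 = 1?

(x, y) = (75, 2)

First expand sqrt(1406) as a continued fraction. With x_i = (sqrt(1406) + m_i)/d_i and (m_0, d_0) = (0, 1): a_0 = floor(sqrt(1406)) = 37, since 37^2 = 1369 <= 1406 < 1444 = 38^2.
Iterate m_{i+1} = d_i*a_i - m_i, d_{i+1} = (1406 - m_{i+1}^2)/d_i, a_{i+1} = floor((a_0 + m_{i+1})/d_{i+1}):
  m_1 = 1*37 - 0 = 37, d_1 = (1406 - 37^2)/1 = 37/1 = 37, a_1 = floor((37 + 37)/37) = 2.
  m_2 = 37*2 - 37 = 37, d_2 = (1406 - 37^2)/37 = 37/37 = 1, a_2 = floor((37 + 37)/1) = 74.
  m_3 = 1*74 - 37 = 37, d_3 = (1406 - 37^2)/1 = 37/1 = 37: (m_3, d_3) = (m_1, d_1) = (37, 37), so from here the quotients repeat a_1, a_2; the period length is 2.
So sqrt(1406) = [37; (2, 74)] with period length k = 2.
k is even, so the fundamental solution of x^2 - 1406y^2 = 1 is (p_{k-1}, q_{k-1}) = (p_1, q_1); compute convergents through index 1.
Convergents (p_i = a_i*p_{i-1} + p_{i-2}, q_i = a_i*q_{i-1} + q_{i-2} with p_{-2}=0, p_{-1}=1, q_{-2}=1, q_{-1}=0):
  i=0: a_0=37, p_0 = 37*1 + 0 = 37, q_0 = 37*0 + 1 = 1.
  i=1: a_1=2, p_1 = 2*37 + 1 = 75, q_1 = 2*1 + 0 = 2.
Check: 75^2 - 1406*2^2 = 5625 - 5624 = 1, so (x, y) = (75, 2) solves the equation, and by the theorem it is the least positive solution.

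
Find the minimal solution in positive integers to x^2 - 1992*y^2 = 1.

First expand sqrt(1992) as a continued fraction. With x_i = (sqrt(1992) + m_i)/d_i and (m_0, d_0) = (0, 1): a_0 = floor(sqrt(1992)) = 44, since 44^2 = 1936 <= 1992 < 2025 = 45^2.
Iterate m_{i+1} = d_i*a_i - m_i, d_{i+1} = (1992 - m_{i+1}^2)/d_i, a_{i+1} = floor((a_0 + m_{i+1})/d_{i+1}):
  m_1 = 1*44 - 0 = 44, d_1 = (1992 - 44^2)/1 = 56/1 = 56, a_1 = floor((44 + 44)/56) = 1.
  m_2 = 56*1 - 44 = 12, d_2 = (1992 - 12^2)/56 = 1848/56 = 33, a_2 = floor((44 + 12)/33) = 1.
  m_3 = 33*1 - 12 = 21, d_3 = (1992 - 21^2)/33 = 1551/33 = 47, a_3 = floor((44 + 21)/47) = 1.
  m_4 = 47*1 - 21 = 26, d_4 = (1992 - 26^2)/47 = 1316/47 = 28, a_4 = floor((44 + 26)/28) = 2.
  m_5 = 28*2 - 26 = 30, d_5 = (1992 - 30^2)/28 = 1092/28 = 39, a_5 = floor((44 + 30)/39) = 1.
  m_6 = 39*1 - 30 = 9, d_6 = (1992 - 9^2)/39 = 1911/39 = 49, a_6 = floor((44 + 9)/49) = 1.
  m_7 = 49*1 - 9 = 40, d_7 = (1992 - 40^2)/49 = 392/49 = 8, a_7 = floor((44 + 40)/8) = 10.
  m_8 = 8*10 - 40 = 40, d_8 = (1992 - 40^2)/8 = 392/8 = 49, a_8 = floor((44 + 40)/49) = 1.
  m_9 = 49*1 - 40 = 9, d_9 = (1992 - 9^2)/49 = 1911/49 = 39, a_9 = floor((44 + 9)/39) = 1.
  m_10 = 39*1 - 9 = 30, d_10 = (1992 - 30^2)/39 = 1092/39 = 28, a_10 = floor((44 + 30)/28) = 2.
  m_11 = 28*2 - 30 = 26, d_11 = (1992 - 26^2)/28 = 1316/28 = 47, a_11 = floor((44 + 26)/47) = 1.
  m_12 = 47*1 - 26 = 21, d_12 = (1992 - 21^2)/47 = 1551/47 = 33, a_12 = floor((44 + 21)/33) = 1.
  m_13 = 33*1 - 21 = 12, d_13 = (1992 - 12^2)/33 = 1848/33 = 56, a_13 = floor((44 + 12)/56) = 1.
  m_14 = 56*1 - 12 = 44, d_14 = (1992 - 44^2)/56 = 56/56 = 1, a_14 = floor((44 + 44)/1) = 88.
  m_15 = 1*88 - 44 = 44, d_15 = (1992 - 44^2)/1 = 56/1 = 56: (m_15, d_15) = (m_1, d_1) = (44, 56), so from here the quotients repeat a_1, ..., a_14; the period length is 14.
So sqrt(1992) = [44; (1, 1, 1, 2, 1, 1, 10, 1, 1, 2, 1, 1, 1, 88)] with period length k = 14.
k is even, so the fundamental solution of x^2 - 1992y^2 = 1 is (p_{k-1}, q_{k-1}) = (p_13, q_13); compute convergents through index 13.
Convergents (p_i = a_i*p_{i-1} + p_{i-2}, q_i = a_i*q_{i-1} + q_{i-2} with p_{-2}=0, p_{-1}=1, q_{-2}=1, q_{-1}=0):
  i=0: a_0=44, p_0 = 44*1 + 0 = 44, q_0 = 44*0 + 1 = 1.
  i=1: a_1=1, p_1 = 1*44 + 1 = 45, q_1 = 1*1 + 0 = 1.
  i=2: a_2=1, p_2 = 1*45 + 44 = 89, q_2 = 1*1 + 1 = 2.
  i=3: a_3=1, p_3 = 1*89 + 45 = 134, q_3 = 1*2 + 1 = 3.
  i=4: a_4=2, p_4 = 2*134 + 89 = 357, q_4 = 2*3 + 2 = 8.
  i=5: a_5=1, p_5 = 1*357 + 134 = 491, q_5 = 1*8 + 3 = 11.
  i=6: a_6=1, p_6 = 1*491 + 357 = 848, q_6 = 1*11 + 8 = 19.
  i=7: a_7=10, p_7 = 10*848 + 491 = 8971, q_7 = 10*19 + 11 = 201.
  i=8: a_8=1, p_8 = 1*8971 + 848 = 9819, q_8 = 1*201 + 19 = 220.
  i=9: a_9=1, p_9 = 1*9819 + 8971 = 18790, q_9 = 1*220 + 201 = 421.
  i=10: a_10=2, p_10 = 2*18790 + 9819 = 47399, q_10 = 2*421 + 220 = 1062.
  i=11: a_11=1, p_11 = 1*47399 + 18790 = 66189, q_11 = 1*1062 + 421 = 1483.
  i=12: a_12=1, p_12 = 1*66189 + 47399 = 113588, q_12 = 1*1483 + 1062 = 2545.
  i=13: a_13=1, p_13 = 1*113588 + 66189 = 179777, q_13 = 1*2545 + 1483 = 4028.
Check: 179777^2 - 1992*4028^2 = 32319769729 - 32319769728 = 1, so (x, y) = (179777, 4028) solves the equation, and by the theorem it is the least positive solution.

(x, y) = (179777, 4028)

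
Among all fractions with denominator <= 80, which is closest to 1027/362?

Expand x = 1027/362 as a continued fraction with the Euclidean algorithm:
  1027 = 2*362 + 303, so a_0 = 2.
  362 = 1*303 + 59, so a_1 = 1.
  303 = 5*59 + 8, so a_2 = 5.
  59 = 7*8 + 3, so a_3 = 7.
  8 = 2*3 + 2, so a_4 = 2.
  3 = 1*2 + 1, so a_5 = 1.
  2 = 2*1 + 0, so a_6 = 2.
so x = [2; 1, 5, 7, 2, 1, 2].
Convergents (p_i = a_i*p_{i-1} + p_{i-2}, q_i = a_i*q_{i-1} + q_{i-2} with p_{-2}=0, p_{-1}=1, q_{-2}=1, q_{-1}=0), until the denominator exceeds 80:
  i=0: a_0=2, p_0 = 2*1 + 0 = 2, q_0 = 2*0 + 1 = 1.
  i=1: a_1=1, p_1 = 1*2 + 1 = 3, q_1 = 1*1 + 0 = 1.
  i=2: a_2=5, p_2 = 5*3 + 2 = 17, q_2 = 5*1 + 1 = 6.
  i=3: a_3=7, p_3 = 7*17 + 3 = 122, q_3 = 7*6 + 1 = 43.
  i=4: a_4=2, p_4 = 2*122 + 17 = 261, q_4 = 2*43 + 6 = 92.
q_4 = 92 > 80, so the last convergent with denominator <= 80 is p_3/q_3 = 122/43.
The closest fraction with denominator <= 80 is either p_3/q_3 or the intermediate fraction (k*p_3 + p_2)/(k*q_3 + q_2) with the largest k >= 1 whose denominator stays <= 80; these approach x as k grows, and every other convergent or intermediate fraction in range is farther away.
Largest k: floor((80 - q_2)/q_3) = floor((80 - 6)/43) = 1.
That gives (1*122 + 17)/(1*43 + 6) = 139/49.
Compare the errors: |x - 122/43| = |1027*43 - 122*362|/(362*43) = 3/15566, and |x - 139/49| = |1027*49 - 139*362|/(362*49) = 5/17738.
Cross-multiplying, 3*17738 = 53214 < 77830 = 5*15566, so 3/15566 is smaller: the convergent 122/43 is closer to x than 139/49.

122/43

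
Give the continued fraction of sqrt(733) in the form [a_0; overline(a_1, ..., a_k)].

Write x_i = (sqrt(733) + m_i)/d_i with (m_0, d_0) = (0, 1). a_0 = floor(sqrt(733)) = 27, since 27^2 = 729 <= 733 < 784 = 28^2.
Iterate m_{i+1} = d_i*a_i - m_i, d_{i+1} = (733 - m_{i+1}^2)/d_i, a_{i+1} = floor((a_0 + m_{i+1})/d_{i+1}):
  m_1 = 1*27 - 0 = 27, d_1 = (733 - 27^2)/1 = 4/1 = 4, a_1 = floor((27 + 27)/4) = 13.
  m_2 = 4*13 - 27 = 25, d_2 = (733 - 25^2)/4 = 108/4 = 27, a_2 = floor((27 + 25)/27) = 1.
  m_3 = 27*1 - 25 = 2, d_3 = (733 - 2^2)/27 = 729/27 = 27, a_3 = floor((27 + 2)/27) = 1.
  m_4 = 27*1 - 2 = 25, d_4 = (733 - 25^2)/27 = 108/27 = 4, a_4 = floor((27 + 25)/4) = 13.
  m_5 = 4*13 - 25 = 27, d_5 = (733 - 27^2)/4 = 4/4 = 1, a_5 = floor((27 + 27)/1) = 54.
  m_6 = 1*54 - 27 = 27, d_6 = (733 - 27^2)/1 = 4/1 = 4: (m_6, d_6) = (m_1, d_1) = (27, 4), so from here the quotients repeat a_1, ..., a_5; the period length is 5.
Hence the expansion of sqrt(733) is a_0 = 27 followed by the repeating block 13, 1, 1, 13, 54 (period 5).

[27; overline(13, 1, 1, 13, 54)]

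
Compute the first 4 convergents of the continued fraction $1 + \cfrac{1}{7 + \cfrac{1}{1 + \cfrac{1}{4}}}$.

Using the convergent recurrence p_i = a_i*p_{i-1} + p_{i-2}, q_i = a_i*q_{i-1} + q_{i-2} with p_{-2}=0, p_{-1}=1, q_{-2}=1, q_{-1}=0:
  i=0: a_0=1, p_0 = 1*1 + 0 = 1, q_0 = 1*0 + 1 = 1.
  i=1: a_1=7, p_1 = 7*1 + 1 = 8, q_1 = 7*1 + 0 = 7.
  i=2: a_2=1, p_2 = 1*8 + 1 = 9, q_2 = 1*7 + 1 = 8.
  i=3: a_3=4, p_3 = 4*9 + 8 = 44, q_3 = 4*8 + 7 = 39.

1/1, 8/7, 9/8, 44/39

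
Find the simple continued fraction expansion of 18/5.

Run the Euclidean algorithm on 18 and 5; the successive quotients are the partial quotients a_0, a_1, ... (each step inverts the fractional part left over by the previous one):
  18 = 3*5 + 3, so a_0 = 3.
  5 = 1*3 + 2, so a_1 = 1.
  3 = 1*2 + 1, so a_2 = 1.
  2 = 2*1 + 0, so a_3 = 2.
The remainder reaches 0 after 4 divisions, so the expansion has 4 partial quotients, read off in order.

[3; 1, 1, 2]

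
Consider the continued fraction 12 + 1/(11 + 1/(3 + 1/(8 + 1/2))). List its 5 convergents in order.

Using the convergent recurrence p_i = a_i*p_{i-1} + p_{i-2}, q_i = a_i*q_{i-1} + q_{i-2} with p_{-2}=0, p_{-1}=1, q_{-2}=1, q_{-1}=0:
  i=0: a_0=12, p_0 = 12*1 + 0 = 12, q_0 = 12*0 + 1 = 1.
  i=1: a_1=11, p_1 = 11*12 + 1 = 133, q_1 = 11*1 + 0 = 11.
  i=2: a_2=3, p_2 = 3*133 + 12 = 411, q_2 = 3*11 + 1 = 34.
  i=3: a_3=8, p_3 = 8*411 + 133 = 3421, q_3 = 8*34 + 11 = 283.
  i=4: a_4=2, p_4 = 2*3421 + 411 = 7253, q_4 = 2*283 + 34 = 600.

12/1, 133/11, 411/34, 3421/283, 7253/600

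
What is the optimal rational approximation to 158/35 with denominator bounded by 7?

9/2

Expand x = 158/35 as a continued fraction with the Euclidean algorithm:
  158 = 4*35 + 18, so a_0 = 4.
  35 = 1*18 + 17, so a_1 = 1.
  18 = 1*17 + 1, so a_2 = 1.
  17 = 17*1 + 0, so a_3 = 17.
so x = [4; 1, 1, 17].
Convergents (p_i = a_i*p_{i-1} + p_{i-2}, q_i = a_i*q_{i-1} + q_{i-2} with p_{-2}=0, p_{-1}=1, q_{-2}=1, q_{-1}=0), until the denominator exceeds 7:
  i=0: a_0=4, p_0 = 4*1 + 0 = 4, q_0 = 4*0 + 1 = 1.
  i=1: a_1=1, p_1 = 1*4 + 1 = 5, q_1 = 1*1 + 0 = 1.
  i=2: a_2=1, p_2 = 1*5 + 4 = 9, q_2 = 1*1 + 1 = 2.
  i=3: a_3=17, p_3 = 17*9 + 5 = 158, q_3 = 17*2 + 1 = 35.
q_3 = 35 > 7, so the last convergent with denominator <= 7 is p_2/q_2 = 9/2.
The closest fraction with denominator <= 7 is either p_2/q_2 or the intermediate fraction (k*p_2 + p_1)/(k*q_2 + q_1) with the largest k >= 1 whose denominator stays <= 7; these approach x as k grows, and every other convergent or intermediate fraction in range is farther away.
Largest k: floor((7 - q_1)/q_2) = floor((7 - 1)/2) = 3.
That gives (3*9 + 5)/(3*2 + 1) = 32/7.
Compare the errors: |x - 9/2| = |158*2 - 9*35|/(35*2) = 1/70, and |x - 32/7| = |158*7 - 32*35|/(35*7) = 14/245.
Cross-multiplying, 1*245 = 245 < 980 = 14*70, so 1/70 is smaller: the convergent 9/2 is closer to x than 32/7.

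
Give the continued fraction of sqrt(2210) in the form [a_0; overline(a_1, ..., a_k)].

Write x_i = (sqrt(2210) + m_i)/d_i with (m_0, d_0) = (0, 1). a_0 = floor(sqrt(2210)) = 47, since 47^2 = 2209 <= 2210 < 2304 = 48^2.
Iterate m_{i+1} = d_i*a_i - m_i, d_{i+1} = (2210 - m_{i+1}^2)/d_i, a_{i+1} = floor((a_0 + m_{i+1})/d_{i+1}):
  m_1 = 1*47 - 0 = 47, d_1 = (2210 - 47^2)/1 = 1/1 = 1, a_1 = floor((47 + 47)/1) = 94.
  m_2 = 1*94 - 47 = 47, d_2 = (2210 - 47^2)/1 = 1/1 = 1: (m_2, d_2) = (m_1, d_1) = (47, 1), so from here the quotient a_1 repeats; the period length is 1.
Hence the expansion of sqrt(2210) is a_0 = 47 followed by the repeating block 94 (period 1).

[47; overline(94)]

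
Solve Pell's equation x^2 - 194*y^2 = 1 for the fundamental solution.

First expand sqrt(194) as a continued fraction. With x_i = (sqrt(194) + m_i)/d_i and (m_0, d_0) = (0, 1): a_0 = floor(sqrt(194)) = 13, since 13^2 = 169 <= 194 < 196 = 14^2.
Iterate m_{i+1} = d_i*a_i - m_i, d_{i+1} = (194 - m_{i+1}^2)/d_i, a_{i+1} = floor((a_0 + m_{i+1})/d_{i+1}):
  m_1 = 1*13 - 0 = 13, d_1 = (194 - 13^2)/1 = 25/1 = 25, a_1 = floor((13 + 13)/25) = 1.
  m_2 = 25*1 - 13 = 12, d_2 = (194 - 12^2)/25 = 50/25 = 2, a_2 = floor((13 + 12)/2) = 12.
  m_3 = 2*12 - 12 = 12, d_3 = (194 - 12^2)/2 = 50/2 = 25, a_3 = floor((13 + 12)/25) = 1.
  m_4 = 25*1 - 12 = 13, d_4 = (194 - 13^2)/25 = 25/25 = 1, a_4 = floor((13 + 13)/1) = 26.
  m_5 = 1*26 - 13 = 13, d_5 = (194 - 13^2)/1 = 25/1 = 25: (m_5, d_5) = (m_1, d_1) = (13, 25), so from here the quotients repeat a_1, ..., a_4; the period length is 4.
So sqrt(194) = [13; (1, 12, 1, 26)] with period length k = 4.
k is even, so the fundamental solution of x^2 - 194y^2 = 1 is (p_{k-1}, q_{k-1}) = (p_3, q_3); compute convergents through index 3.
Convergents (p_i = a_i*p_{i-1} + p_{i-2}, q_i = a_i*q_{i-1} + q_{i-2} with p_{-2}=0, p_{-1}=1, q_{-2}=1, q_{-1}=0):
  i=0: a_0=13, p_0 = 13*1 + 0 = 13, q_0 = 13*0 + 1 = 1.
  i=1: a_1=1, p_1 = 1*13 + 1 = 14, q_1 = 1*1 + 0 = 1.
  i=2: a_2=12, p_2 = 12*14 + 13 = 181, q_2 = 12*1 + 1 = 13.
  i=3: a_3=1, p_3 = 1*181 + 14 = 195, q_3 = 1*13 + 1 = 14.
Check: 195^2 - 194*14^2 = 38025 - 38024 = 1, so (x, y) = (195, 14) solves the equation, and by the theorem it is the least positive solution.

(x, y) = (195, 14)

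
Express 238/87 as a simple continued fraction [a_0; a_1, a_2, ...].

Run the Euclidean algorithm on 238 and 87; the successive quotients are the partial quotients a_0, a_1, ... (each step inverts the fractional part left over by the previous one):
  238 = 2*87 + 64, so a_0 = 2.
  87 = 1*64 + 23, so a_1 = 1.
  64 = 2*23 + 18, so a_2 = 2.
  23 = 1*18 + 5, so a_3 = 1.
  18 = 3*5 + 3, so a_4 = 3.
  5 = 1*3 + 2, so a_5 = 1.
  3 = 1*2 + 1, so a_6 = 1.
  2 = 2*1 + 0, so a_7 = 2.
The remainder reaches 0 after 8 divisions, so the expansion has 8 partial quotients, read off in order.

[2; 1, 2, 1, 3, 1, 1, 2]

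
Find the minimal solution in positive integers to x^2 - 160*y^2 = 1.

First expand sqrt(160) as a continued fraction. With x_i = (sqrt(160) + m_i)/d_i and (m_0, d_0) = (0, 1): a_0 = floor(sqrt(160)) = 12, since 12^2 = 144 <= 160 < 169 = 13^2.
Iterate m_{i+1} = d_i*a_i - m_i, d_{i+1} = (160 - m_{i+1}^2)/d_i, a_{i+1} = floor((a_0 + m_{i+1})/d_{i+1}):
  m_1 = 1*12 - 0 = 12, d_1 = (160 - 12^2)/1 = 16/1 = 16, a_1 = floor((12 + 12)/16) = 1.
  m_2 = 16*1 - 12 = 4, d_2 = (160 - 4^2)/16 = 144/16 = 9, a_2 = floor((12 + 4)/9) = 1.
  m_3 = 9*1 - 4 = 5, d_3 = (160 - 5^2)/9 = 135/9 = 15, a_3 = floor((12 + 5)/15) = 1.
  m_4 = 15*1 - 5 = 10, d_4 = (160 - 10^2)/15 = 60/15 = 4, a_4 = floor((12 + 10)/4) = 5.
  m_5 = 4*5 - 10 = 10, d_5 = (160 - 10^2)/4 = 60/4 = 15, a_5 = floor((12 + 10)/15) = 1.
  m_6 = 15*1 - 10 = 5, d_6 = (160 - 5^2)/15 = 135/15 = 9, a_6 = floor((12 + 5)/9) = 1.
  m_7 = 9*1 - 5 = 4, d_7 = (160 - 4^2)/9 = 144/9 = 16, a_7 = floor((12 + 4)/16) = 1.
  m_8 = 16*1 - 4 = 12, d_8 = (160 - 12^2)/16 = 16/16 = 1, a_8 = floor((12 + 12)/1) = 24.
  m_9 = 1*24 - 12 = 12, d_9 = (160 - 12^2)/1 = 16/1 = 16: (m_9, d_9) = (m_1, d_1) = (12, 16), so from here the quotients repeat a_1, ..., a_8; the period length is 8.
So sqrt(160) = [12; (1, 1, 1, 5, 1, 1, 1, 24)] with period length k = 8.
k is even, so the fundamental solution of x^2 - 160y^2 = 1 is (p_{k-1}, q_{k-1}) = (p_7, q_7); compute convergents through index 7.
Convergents (p_i = a_i*p_{i-1} + p_{i-2}, q_i = a_i*q_{i-1} + q_{i-2} with p_{-2}=0, p_{-1}=1, q_{-2}=1, q_{-1}=0):
  i=0: a_0=12, p_0 = 12*1 + 0 = 12, q_0 = 12*0 + 1 = 1.
  i=1: a_1=1, p_1 = 1*12 + 1 = 13, q_1 = 1*1 + 0 = 1.
  i=2: a_2=1, p_2 = 1*13 + 12 = 25, q_2 = 1*1 + 1 = 2.
  i=3: a_3=1, p_3 = 1*25 + 13 = 38, q_3 = 1*2 + 1 = 3.
  i=4: a_4=5, p_4 = 5*38 + 25 = 215, q_4 = 5*3 + 2 = 17.
  i=5: a_5=1, p_5 = 1*215 + 38 = 253, q_5 = 1*17 + 3 = 20.
  i=6: a_6=1, p_6 = 1*253 + 215 = 468, q_6 = 1*20 + 17 = 37.
  i=7: a_7=1, p_7 = 1*468 + 253 = 721, q_7 = 1*37 + 20 = 57.
Check: 721^2 - 160*57^2 = 519841 - 519840 = 1, so (x, y) = (721, 57) solves the equation, and by the theorem it is the least positive solution.

(x, y) = (721, 57)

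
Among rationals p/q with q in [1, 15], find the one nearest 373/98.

Expand x = 373/98 as a continued fraction with the Euclidean algorithm:
  373 = 3*98 + 79, so a_0 = 3.
  98 = 1*79 + 19, so a_1 = 1.
  79 = 4*19 + 3, so a_2 = 4.
  19 = 6*3 + 1, so a_3 = 6.
  3 = 3*1 + 0, so a_4 = 3.
so x = [3; 1, 4, 6, 3].
Convergents (p_i = a_i*p_{i-1} + p_{i-2}, q_i = a_i*q_{i-1} + q_{i-2} with p_{-2}=0, p_{-1}=1, q_{-2}=1, q_{-1}=0), until the denominator exceeds 15:
  i=0: a_0=3, p_0 = 3*1 + 0 = 3, q_0 = 3*0 + 1 = 1.
  i=1: a_1=1, p_1 = 1*3 + 1 = 4, q_1 = 1*1 + 0 = 1.
  i=2: a_2=4, p_2 = 4*4 + 3 = 19, q_2 = 4*1 + 1 = 5.
  i=3: a_3=6, p_3 = 6*19 + 4 = 118, q_3 = 6*5 + 1 = 31.
q_3 = 31 > 15, so the last convergent with denominator <= 15 is p_2/q_2 = 19/5.
The closest fraction with denominator <= 15 is either p_2/q_2 or the intermediate fraction (k*p_2 + p_1)/(k*q_2 + q_1) with the largest k >= 1 whose denominator stays <= 15; these approach x as k grows, and every other convergent or intermediate fraction in range is farther away.
Largest k: floor((15 - q_1)/q_2) = floor((15 - 1)/5) = 2.
That gives (2*19 + 4)/(2*5 + 1) = 42/11.
Compare the errors: |x - 19/5| = |373*5 - 19*98|/(98*5) = 3/490, and |x - 42/11| = |373*11 - 42*98|/(98*11) = 13/1078.
Cross-multiplying, 3*1078 = 3234 < 6370 = 13*490, so 3/490 is smaller: the convergent 19/5 is closer to x than 42/11.

19/5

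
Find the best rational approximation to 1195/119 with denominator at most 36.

241/24

Expand x = 1195/119 as a continued fraction with the Euclidean algorithm:
  1195 = 10*119 + 5, so a_0 = 10.
  119 = 23*5 + 4, so a_1 = 23.
  5 = 1*4 + 1, so a_2 = 1.
  4 = 4*1 + 0, so a_3 = 4.
so x = [10; 23, 1, 4].
Convergents (p_i = a_i*p_{i-1} + p_{i-2}, q_i = a_i*q_{i-1} + q_{i-2} with p_{-2}=0, p_{-1}=1, q_{-2}=1, q_{-1}=0), until the denominator exceeds 36:
  i=0: a_0=10, p_0 = 10*1 + 0 = 10, q_0 = 10*0 + 1 = 1.
  i=1: a_1=23, p_1 = 23*10 + 1 = 231, q_1 = 23*1 + 0 = 23.
  i=2: a_2=1, p_2 = 1*231 + 10 = 241, q_2 = 1*23 + 1 = 24.
  i=3: a_3=4, p_3 = 4*241 + 231 = 1195, q_3 = 4*24 + 23 = 119.
q_3 = 119 > 36, so the last convergent with denominator <= 36 is p_2/q_2 = 241/24.
The closest fraction with denominator <= 36 is either p_2/q_2 or the intermediate fraction (k*p_2 + p_1)/(k*q_2 + q_1) with the largest k >= 1 whose denominator stays <= 36; these approach x as k grows, and every other convergent or intermediate fraction in range is farther away.
Largest k: floor((36 - q_1)/q_2) = floor((36 - 23)/24) = 0.
Since k = 0, no intermediate fraction beyond p_2/q_2 has denominator <= 36, so the convergent 241/24 is the closest (its error is |1195*24 - 241*119|/(119*24) = 1/2856).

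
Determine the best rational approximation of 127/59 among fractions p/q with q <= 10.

15/7

Expand x = 127/59 as a continued fraction with the Euclidean algorithm:
  127 = 2*59 + 9, so a_0 = 2.
  59 = 6*9 + 5, so a_1 = 6.
  9 = 1*5 + 4, so a_2 = 1.
  5 = 1*4 + 1, so a_3 = 1.
  4 = 4*1 + 0, so a_4 = 4.
so x = [2; 6, 1, 1, 4].
Convergents (p_i = a_i*p_{i-1} + p_{i-2}, q_i = a_i*q_{i-1} + q_{i-2} with p_{-2}=0, p_{-1}=1, q_{-2}=1, q_{-1}=0), until the denominator exceeds 10:
  i=0: a_0=2, p_0 = 2*1 + 0 = 2, q_0 = 2*0 + 1 = 1.
  i=1: a_1=6, p_1 = 6*2 + 1 = 13, q_1 = 6*1 + 0 = 6.
  i=2: a_2=1, p_2 = 1*13 + 2 = 15, q_2 = 1*6 + 1 = 7.
  i=3: a_3=1, p_3 = 1*15 + 13 = 28, q_3 = 1*7 + 6 = 13.
q_3 = 13 > 10, so the last convergent with denominator <= 10 is p_2/q_2 = 15/7.
The closest fraction with denominator <= 10 is either p_2/q_2 or the intermediate fraction (k*p_2 + p_1)/(k*q_2 + q_1) with the largest k >= 1 whose denominator stays <= 10; these approach x as k grows, and every other convergent or intermediate fraction in range is farther away.
Largest k: floor((10 - q_1)/q_2) = floor((10 - 6)/7) = 0.
Since k = 0, no intermediate fraction beyond p_2/q_2 has denominator <= 10, so the convergent 15/7 is the closest (its error is |127*7 - 15*59|/(59*7) = 4/413).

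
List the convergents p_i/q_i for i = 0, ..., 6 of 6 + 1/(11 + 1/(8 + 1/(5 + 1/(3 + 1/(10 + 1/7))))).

Using the convergent recurrence p_i = a_i*p_{i-1} + p_{i-2}, q_i = a_i*q_{i-1} + q_{i-2} with p_{-2}=0, p_{-1}=1, q_{-2}=1, q_{-1}=0:
  i=0: a_0=6, p_0 = 6*1 + 0 = 6, q_0 = 6*0 + 1 = 1.
  i=1: a_1=11, p_1 = 11*6 + 1 = 67, q_1 = 11*1 + 0 = 11.
  i=2: a_2=8, p_2 = 8*67 + 6 = 542, q_2 = 8*11 + 1 = 89.
  i=3: a_3=5, p_3 = 5*542 + 67 = 2777, q_3 = 5*89 + 11 = 456.
  i=4: a_4=3, p_4 = 3*2777 + 542 = 8873, q_4 = 3*456 + 89 = 1457.
  i=5: a_5=10, p_5 = 10*8873 + 2777 = 91507, q_5 = 10*1457 + 456 = 15026.
  i=6: a_6=7, p_6 = 7*91507 + 8873 = 649422, q_6 = 7*15026 + 1457 = 106639.

6/1, 67/11, 542/89, 2777/456, 8873/1457, 91507/15026, 649422/106639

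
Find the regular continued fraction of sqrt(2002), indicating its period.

[44; (1, 2, 1, 9, 5, 6, 5, 9, 1, 2, 1, 88)]

Write x_i = (sqrt(2002) + m_i)/d_i with (m_0, d_0) = (0, 1). a_0 = floor(sqrt(2002)) = 44, since 44^2 = 1936 <= 2002 < 2025 = 45^2.
Iterate m_{i+1} = d_i*a_i - m_i, d_{i+1} = (2002 - m_{i+1}^2)/d_i, a_{i+1} = floor((a_0 + m_{i+1})/d_{i+1}):
  m_1 = 1*44 - 0 = 44, d_1 = (2002 - 44^2)/1 = 66/1 = 66, a_1 = floor((44 + 44)/66) = 1.
  m_2 = 66*1 - 44 = 22, d_2 = (2002 - 22^2)/66 = 1518/66 = 23, a_2 = floor((44 + 22)/23) = 2.
  m_3 = 23*2 - 22 = 24, d_3 = (2002 - 24^2)/23 = 1426/23 = 62, a_3 = floor((44 + 24)/62) = 1.
  m_4 = 62*1 - 24 = 38, d_4 = (2002 - 38^2)/62 = 558/62 = 9, a_4 = floor((44 + 38)/9) = 9.
  m_5 = 9*9 - 38 = 43, d_5 = (2002 - 43^2)/9 = 153/9 = 17, a_5 = floor((44 + 43)/17) = 5.
  m_6 = 17*5 - 43 = 42, d_6 = (2002 - 42^2)/17 = 238/17 = 14, a_6 = floor((44 + 42)/14) = 6.
  m_7 = 14*6 - 42 = 42, d_7 = (2002 - 42^2)/14 = 238/14 = 17, a_7 = floor((44 + 42)/17) = 5.
  m_8 = 17*5 - 42 = 43, d_8 = (2002 - 43^2)/17 = 153/17 = 9, a_8 = floor((44 + 43)/9) = 9.
  m_9 = 9*9 - 43 = 38, d_9 = (2002 - 38^2)/9 = 558/9 = 62, a_9 = floor((44 + 38)/62) = 1.
  m_10 = 62*1 - 38 = 24, d_10 = (2002 - 24^2)/62 = 1426/62 = 23, a_10 = floor((44 + 24)/23) = 2.
  m_11 = 23*2 - 24 = 22, d_11 = (2002 - 22^2)/23 = 1518/23 = 66, a_11 = floor((44 + 22)/66) = 1.
  m_12 = 66*1 - 22 = 44, d_12 = (2002 - 44^2)/66 = 66/66 = 1, a_12 = floor((44 + 44)/1) = 88.
  m_13 = 1*88 - 44 = 44, d_13 = (2002 - 44^2)/1 = 66/1 = 66: (m_13, d_13) = (m_1, d_1) = (44, 66), so from here the quotients repeat a_1, ..., a_12; the period length is 12.
Hence the expansion of sqrt(2002) is a_0 = 44 followed by the repeating block 1, 2, 1, 9, 5, 6, 5, 9, 1, 2, 1, 88 (period 12).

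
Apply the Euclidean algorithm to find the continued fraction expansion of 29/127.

[0; 4, 2, 1, 1, 1, 3]

Run the Euclidean algorithm on 29 and 127; the successive quotients are the partial quotients a_0, a_1, ... (each step inverts the fractional part left over by the previous one):
  29 = 0*127 + 29, so a_0 = 0.
  127 = 4*29 + 11, so a_1 = 4.
  29 = 2*11 + 7, so a_2 = 2.
  11 = 1*7 + 4, so a_3 = 1.
  7 = 1*4 + 3, so a_4 = 1.
  4 = 1*3 + 1, so a_5 = 1.
  3 = 3*1 + 0, so a_6 = 3.
The remainder reaches 0 after 7 divisions, so the expansion has 7 partial quotients, read off in order.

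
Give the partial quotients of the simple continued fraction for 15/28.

[0; 1, 1, 6, 2]

Run the Euclidean algorithm on 15 and 28; the successive quotients are the partial quotients a_0, a_1, ... (each step inverts the fractional part left over by the previous one):
  15 = 0*28 + 15, so a_0 = 0.
  28 = 1*15 + 13, so a_1 = 1.
  15 = 1*13 + 2, so a_2 = 1.
  13 = 6*2 + 1, so a_3 = 6.
  2 = 2*1 + 0, so a_4 = 2.
The remainder reaches 0 after 5 divisions, so the expansion has 5 partial quotients, read off in order.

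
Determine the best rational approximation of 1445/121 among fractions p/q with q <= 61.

Expand x = 1445/121 as a continued fraction with the Euclidean algorithm:
  1445 = 11*121 + 114, so a_0 = 11.
  121 = 1*114 + 7, so a_1 = 1.
  114 = 16*7 + 2, so a_2 = 16.
  7 = 3*2 + 1, so a_3 = 3.
  2 = 2*1 + 0, so a_4 = 2.
so x = [11; 1, 16, 3, 2].
Convergents (p_i = a_i*p_{i-1} + p_{i-2}, q_i = a_i*q_{i-1} + q_{i-2} with p_{-2}=0, p_{-1}=1, q_{-2}=1, q_{-1}=0), until the denominator exceeds 61:
  i=0: a_0=11, p_0 = 11*1 + 0 = 11, q_0 = 11*0 + 1 = 1.
  i=1: a_1=1, p_1 = 1*11 + 1 = 12, q_1 = 1*1 + 0 = 1.
  i=2: a_2=16, p_2 = 16*12 + 11 = 203, q_2 = 16*1 + 1 = 17.
  i=3: a_3=3, p_3 = 3*203 + 12 = 621, q_3 = 3*17 + 1 = 52.
  i=4: a_4=2, p_4 = 2*621 + 203 = 1445, q_4 = 2*52 + 17 = 121.
q_4 = 121 > 61, so the last convergent with denominator <= 61 is p_3/q_3 = 621/52.
The closest fraction with denominator <= 61 is either p_3/q_3 or the intermediate fraction (k*p_3 + p_2)/(k*q_3 + q_2) with the largest k >= 1 whose denominator stays <= 61; these approach x as k grows, and every other convergent or intermediate fraction in range is farther away.
Largest k: floor((61 - q_2)/q_3) = floor((61 - 17)/52) = 0.
Since k = 0, no intermediate fraction beyond p_3/q_3 has denominator <= 61, so the convergent 621/52 is the closest (its error is |1445*52 - 621*121|/(121*52) = 1/6292).

621/52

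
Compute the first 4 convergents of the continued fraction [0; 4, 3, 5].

0/1, 1/4, 3/13, 16/69

Using the convergent recurrence p_i = a_i*p_{i-1} + p_{i-2}, q_i = a_i*q_{i-1} + q_{i-2} with p_{-2}=0, p_{-1}=1, q_{-2}=1, q_{-1}=0:
  i=0: a_0=0, p_0 = 0*1 + 0 = 0, q_0 = 0*0 + 1 = 1.
  i=1: a_1=4, p_1 = 4*0 + 1 = 1, q_1 = 4*1 + 0 = 4.
  i=2: a_2=3, p_2 = 3*1 + 0 = 3, q_2 = 3*4 + 1 = 13.
  i=3: a_3=5, p_3 = 5*3 + 1 = 16, q_3 = 5*13 + 4 = 69.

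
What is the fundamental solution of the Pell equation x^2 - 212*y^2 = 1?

(x, y) = (66249, 4550)

First expand sqrt(212) as a continued fraction. With x_i = (sqrt(212) + m_i)/d_i and (m_0, d_0) = (0, 1): a_0 = floor(sqrt(212)) = 14, since 14^2 = 196 <= 212 < 225 = 15^2.
Iterate m_{i+1} = d_i*a_i - m_i, d_{i+1} = (212 - m_{i+1}^2)/d_i, a_{i+1} = floor((a_0 + m_{i+1})/d_{i+1}):
  m_1 = 1*14 - 0 = 14, d_1 = (212 - 14^2)/1 = 16/1 = 16, a_1 = floor((14 + 14)/16) = 1.
  m_2 = 16*1 - 14 = 2, d_2 = (212 - 2^2)/16 = 208/16 = 13, a_2 = floor((14 + 2)/13) = 1.
  m_3 = 13*1 - 2 = 11, d_3 = (212 - 11^2)/13 = 91/13 = 7, a_3 = floor((14 + 11)/7) = 3.
  m_4 = 7*3 - 11 = 10, d_4 = (212 - 10^2)/7 = 112/7 = 16, a_4 = floor((14 + 10)/16) = 1.
  m_5 = 16*1 - 10 = 6, d_5 = (212 - 6^2)/16 = 176/16 = 11, a_5 = floor((14 + 6)/11) = 1.
  m_6 = 11*1 - 6 = 5, d_6 = (212 - 5^2)/11 = 187/11 = 17, a_6 = floor((14 + 5)/17) = 1.
  m_7 = 17*1 - 5 = 12, d_7 = (212 - 12^2)/17 = 68/17 = 4, a_7 = floor((14 + 12)/4) = 6.
  m_8 = 4*6 - 12 = 12, d_8 = (212 - 12^2)/4 = 68/4 = 17, a_8 = floor((14 + 12)/17) = 1.
  m_9 = 17*1 - 12 = 5, d_9 = (212 - 5^2)/17 = 187/17 = 11, a_9 = floor((14 + 5)/11) = 1.
  m_10 = 11*1 - 5 = 6, d_10 = (212 - 6^2)/11 = 176/11 = 16, a_10 = floor((14 + 6)/16) = 1.
  m_11 = 16*1 - 6 = 10, d_11 = (212 - 10^2)/16 = 112/16 = 7, a_11 = floor((14 + 10)/7) = 3.
  m_12 = 7*3 - 10 = 11, d_12 = (212 - 11^2)/7 = 91/7 = 13, a_12 = floor((14 + 11)/13) = 1.
  m_13 = 13*1 - 11 = 2, d_13 = (212 - 2^2)/13 = 208/13 = 16, a_13 = floor((14 + 2)/16) = 1.
  m_14 = 16*1 - 2 = 14, d_14 = (212 - 14^2)/16 = 16/16 = 1, a_14 = floor((14 + 14)/1) = 28.
  m_15 = 1*28 - 14 = 14, d_15 = (212 - 14^2)/1 = 16/1 = 16: (m_15, d_15) = (m_1, d_1) = (14, 16), so from here the quotients repeat a_1, ..., a_14; the period length is 14.
So sqrt(212) = [14; (1, 1, 3, 1, 1, 1, 6, 1, 1, 1, 3, 1, 1, 28)] with period length k = 14.
k is even, so the fundamental solution of x^2 - 212y^2 = 1 is (p_{k-1}, q_{k-1}) = (p_13, q_13); compute convergents through index 13.
Convergents (p_i = a_i*p_{i-1} + p_{i-2}, q_i = a_i*q_{i-1} + q_{i-2} with p_{-2}=0, p_{-1}=1, q_{-2}=1, q_{-1}=0):
  i=0: a_0=14, p_0 = 14*1 + 0 = 14, q_0 = 14*0 + 1 = 1.
  i=1: a_1=1, p_1 = 1*14 + 1 = 15, q_1 = 1*1 + 0 = 1.
  i=2: a_2=1, p_2 = 1*15 + 14 = 29, q_2 = 1*1 + 1 = 2.
  i=3: a_3=3, p_3 = 3*29 + 15 = 102, q_3 = 3*2 + 1 = 7.
  i=4: a_4=1, p_4 = 1*102 + 29 = 131, q_4 = 1*7 + 2 = 9.
  i=5: a_5=1, p_5 = 1*131 + 102 = 233, q_5 = 1*9 + 7 = 16.
  i=6: a_6=1, p_6 = 1*233 + 131 = 364, q_6 = 1*16 + 9 = 25.
  i=7: a_7=6, p_7 = 6*364 + 233 = 2417, q_7 = 6*25 + 16 = 166.
  i=8: a_8=1, p_8 = 1*2417 + 364 = 2781, q_8 = 1*166 + 25 = 191.
  i=9: a_9=1, p_9 = 1*2781 + 2417 = 5198, q_9 = 1*191 + 166 = 357.
  i=10: a_10=1, p_10 = 1*5198 + 2781 = 7979, q_10 = 1*357 + 191 = 548.
  i=11: a_11=3, p_11 = 3*7979 + 5198 = 29135, q_11 = 3*548 + 357 = 2001.
  i=12: a_12=1, p_12 = 1*29135 + 7979 = 37114, q_12 = 1*2001 + 548 = 2549.
  i=13: a_13=1, p_13 = 1*37114 + 29135 = 66249, q_13 = 1*2549 + 2001 = 4550.
Check: 66249^2 - 212*4550^2 = 4388930001 - 4388930000 = 1, so (x, y) = (66249, 4550) solves the equation, and by the theorem it is the least positive solution.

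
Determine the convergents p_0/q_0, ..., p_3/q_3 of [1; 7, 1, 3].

Using the convergent recurrence p_i = a_i*p_{i-1} + p_{i-2}, q_i = a_i*q_{i-1} + q_{i-2} with p_{-2}=0, p_{-1}=1, q_{-2}=1, q_{-1}=0:
  i=0: a_0=1, p_0 = 1*1 + 0 = 1, q_0 = 1*0 + 1 = 1.
  i=1: a_1=7, p_1 = 7*1 + 1 = 8, q_1 = 7*1 + 0 = 7.
  i=2: a_2=1, p_2 = 1*8 + 1 = 9, q_2 = 1*7 + 1 = 8.
  i=3: a_3=3, p_3 = 3*9 + 8 = 35, q_3 = 3*8 + 7 = 31.

1/1, 8/7, 9/8, 35/31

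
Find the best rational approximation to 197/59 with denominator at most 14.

Expand x = 197/59 as a continued fraction with the Euclidean algorithm:
  197 = 3*59 + 20, so a_0 = 3.
  59 = 2*20 + 19, so a_1 = 2.
  20 = 1*19 + 1, so a_2 = 1.
  19 = 19*1 + 0, so a_3 = 19.
so x = [3; 2, 1, 19].
Convergents (p_i = a_i*p_{i-1} + p_{i-2}, q_i = a_i*q_{i-1} + q_{i-2} with p_{-2}=0, p_{-1}=1, q_{-2}=1, q_{-1}=0), until the denominator exceeds 14:
  i=0: a_0=3, p_0 = 3*1 + 0 = 3, q_0 = 3*0 + 1 = 1.
  i=1: a_1=2, p_1 = 2*3 + 1 = 7, q_1 = 2*1 + 0 = 2.
  i=2: a_2=1, p_2 = 1*7 + 3 = 10, q_2 = 1*2 + 1 = 3.
  i=3: a_3=19, p_3 = 19*10 + 7 = 197, q_3 = 19*3 + 2 = 59.
q_3 = 59 > 14, so the last convergent with denominator <= 14 is p_2/q_2 = 10/3.
The closest fraction with denominator <= 14 is either p_2/q_2 or the intermediate fraction (k*p_2 + p_1)/(k*q_2 + q_1) with the largest k >= 1 whose denominator stays <= 14; these approach x as k grows, and every other convergent or intermediate fraction in range is farther away.
Largest k: floor((14 - q_1)/q_2) = floor((14 - 2)/3) = 4.
That gives (4*10 + 7)/(4*3 + 2) = 47/14.
Compare the errors: |x - 10/3| = |197*3 - 10*59|/(59*3) = 1/177, and |x - 47/14| = |197*14 - 47*59|/(59*14) = 15/826.
Cross-multiplying, 1*826 = 826 < 2655 = 15*177, so 1/177 is smaller: the convergent 10/3 is closer to x than 47/14.

10/3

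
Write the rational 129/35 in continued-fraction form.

[3; 1, 2, 5, 2]

Run the Euclidean algorithm on 129 and 35; the successive quotients are the partial quotients a_0, a_1, ... (each step inverts the fractional part left over by the previous one):
  129 = 3*35 + 24, so a_0 = 3.
  35 = 1*24 + 11, so a_1 = 1.
  24 = 2*11 + 2, so a_2 = 2.
  11 = 5*2 + 1, so a_3 = 5.
  2 = 2*1 + 0, so a_4 = 2.
The remainder reaches 0 after 5 divisions, so the expansion has 5 partial quotients, read off in order.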